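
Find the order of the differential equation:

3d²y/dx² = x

The order is 2 (highest derivative is of order 2).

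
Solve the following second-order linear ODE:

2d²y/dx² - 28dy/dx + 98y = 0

Characteristic equation: 2r² - 28r + 98 = 0
Divide by 2: r² - 14r + 49 = 0
Factored: (r - 7)² = 0
Repeated root: r = 7
General solution: y = (C₁ + C₂x)e^(7x)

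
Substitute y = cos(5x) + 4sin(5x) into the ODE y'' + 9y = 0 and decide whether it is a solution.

Verification:
y'' = -25cos(5x) - 100sin(5x)
y'' + 9y ≠ 0 (frequency mismatch: got 25 instead of 9)

No, it is not a solution.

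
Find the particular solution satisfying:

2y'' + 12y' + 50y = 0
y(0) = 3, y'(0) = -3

General solution: y = e^(-3x)(C₁cos(4x) + C₂sin(4x))
Complex roots r = -3 ± 4i
Applying ICs: C₁ = 3, C₂ = 3/2
Particular solution: y = e^(-3x)(3cos(4x) + (3/2)sin(4x))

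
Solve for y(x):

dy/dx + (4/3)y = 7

Using integrating factor method:

General solution: y = 21/4 + Ce^(-4x/3)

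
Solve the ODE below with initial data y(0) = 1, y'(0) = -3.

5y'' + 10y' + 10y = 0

General solution: y = e^(-x)(C₁cos(x) + C₂sin(x))
Complex roots r = -1 ± i
Applying ICs: C₁ = 1, C₂ = -2
Particular solution: y = e^(-x)(cos(x) - 2sin(x))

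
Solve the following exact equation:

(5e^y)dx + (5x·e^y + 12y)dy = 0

Verify exactness: ∂M/∂y = ∂N/∂x ✓
Find F(x,y) such that ∂F/∂x = M, ∂F/∂y = N
Solution: 5x·e^y + 6y² = C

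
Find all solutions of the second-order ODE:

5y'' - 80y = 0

Characteristic equation: 5r² - 80 = 0
Divide by 5: r² - 16 = 0
Roots: r = 4, -4 (distinct real)
General solution: y = C₁e^(4x) + C₂e^(-4x)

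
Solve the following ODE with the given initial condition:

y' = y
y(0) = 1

General solution: y = Ce^x
Applying IC y(0) = 1:
Particular solution: y = e^x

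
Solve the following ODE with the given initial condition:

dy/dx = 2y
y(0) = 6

General solution: y = Ce^(2x)
Applying IC y(0) = 6:
Particular solution: y = 6e^(2x)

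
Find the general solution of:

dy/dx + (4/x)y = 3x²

Using integrating factor method:

General solution: y = (3/7)x^3 + Cx^(-4)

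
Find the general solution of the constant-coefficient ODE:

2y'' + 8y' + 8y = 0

Characteristic equation: 2r² + 8r + 8 = 0
Divide by 2: r² + 4r + 4 = 0
Factored: (r + 2)² = 0
Repeated root: r = -2
General solution: y = (C₁ + C₂x)e^(-2x)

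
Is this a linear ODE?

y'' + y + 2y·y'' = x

No. Nonlinear (y·y'' term)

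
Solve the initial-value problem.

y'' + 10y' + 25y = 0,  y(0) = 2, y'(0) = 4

General solution: y = (C₁ + C₂x)e^(-5x)
Repeated root r = -5
Applying ICs: C₁ = 2, C₂ = 14
Particular solution: y = (2 + 14x)e^(-5x)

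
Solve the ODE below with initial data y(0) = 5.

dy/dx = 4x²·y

General solution: y = Ce^(4x³/3)
Applying IC y(0) = 5:
Particular solution: y = 5e^(4x³/3)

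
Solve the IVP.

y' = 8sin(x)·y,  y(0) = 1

General solution: y = Ce^(-8cos(x))
Applying IC y(0) = 1:
Particular solution: y = e^(8(1-cos(x)))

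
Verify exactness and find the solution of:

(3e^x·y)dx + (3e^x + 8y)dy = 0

Verify exactness: ∂M/∂y = ∂N/∂x ✓
Find F(x,y) such that ∂F/∂x = M, ∂F/∂y = N
Solution: 3e^x·y + 4y² = C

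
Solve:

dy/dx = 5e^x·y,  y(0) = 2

General solution: y = Ce^(5e^x)
Applying IC y(0) = 2:
Particular solution: y = 2e^(5(e^x - 1))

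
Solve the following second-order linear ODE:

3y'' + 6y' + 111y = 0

Characteristic equation: 3r² + 6r + 111 = 0
Divide by 3: r² + 2r + 37 = 0
Roots: r = -1 ± 6i (complex conjugates)
General solution: y = e^(-x)(C₁cos(6x) + C₂sin(6x))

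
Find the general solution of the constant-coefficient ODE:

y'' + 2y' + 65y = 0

Characteristic equation: r² + 2r + 65 = 0
Roots: r = -1 ± 8i (complex conjugates)
General solution: y = e^(-x)(C₁cos(8x) + C₂sin(8x))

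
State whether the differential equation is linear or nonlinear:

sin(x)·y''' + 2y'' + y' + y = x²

Linear (y and its derivatives appear to the first power only, no products of y terms)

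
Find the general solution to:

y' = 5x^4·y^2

Separating variables and integrating:
-1/y = x^5 + C

General solution: y^-1 = -x^5 + C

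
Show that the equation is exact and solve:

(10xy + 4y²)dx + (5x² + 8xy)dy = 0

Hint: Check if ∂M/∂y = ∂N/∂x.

Verify exactness: ∂M/∂y = ∂N/∂x ✓
Find F(x,y) such that ∂F/∂x = M, ∂F/∂y = N
Solution: 5x²y + 4xy² = C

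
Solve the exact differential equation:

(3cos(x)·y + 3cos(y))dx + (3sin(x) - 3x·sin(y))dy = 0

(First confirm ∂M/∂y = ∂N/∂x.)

Verify exactness: ∂M/∂y = ∂N/∂x ✓
Find F(x,y) such that ∂F/∂x = M, ∂F/∂y = N
Solution: 3sin(x)·y + 3x·cos(y) = C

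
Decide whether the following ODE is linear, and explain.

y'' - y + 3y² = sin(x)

Nonlinear (y² term)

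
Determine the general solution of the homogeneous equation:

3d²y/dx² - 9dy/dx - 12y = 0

Characteristic equation: 3r² - 9r - 12 = 0
Divide by 3: r² - 3r - 4 = 0
Roots: r = 4, -1 (distinct real)
General solution: y = C₁e^(4x) + C₂e^(-x)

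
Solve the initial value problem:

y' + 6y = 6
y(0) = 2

General solution: y = 1 + Ce^(-6x)
Applying y(0) = 2: C = 2 - 1 = 1
Particular solution: y = 1 + e^(-6x)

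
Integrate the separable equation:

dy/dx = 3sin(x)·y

Separating variables and integrating:
ln|y| = -3cos(x) + C

General solution: y = Ce^(-3cos(x))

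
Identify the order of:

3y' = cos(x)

The order is 1 (highest derivative is of order 1).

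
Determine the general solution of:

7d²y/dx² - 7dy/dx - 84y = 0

Characteristic equation: 7r² - 7r - 84 = 0
Divide by 7: r² - r - 12 = 0
Roots: r = 4, -3 (distinct real)
General solution: y = C₁e^(4x) + C₂e^(-3x)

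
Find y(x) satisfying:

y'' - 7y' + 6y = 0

Characteristic equation: r² - 7r + 6 = 0
Roots: r = 6, 1 (distinct real)
General solution: y = C₁e^(6x) + C₂e^x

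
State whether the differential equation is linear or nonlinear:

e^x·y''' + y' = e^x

Linear (y and its derivatives appear to the first power only, no products of y terms)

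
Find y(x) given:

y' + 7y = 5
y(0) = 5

General solution: y = 5/7 + Ce^(-7x)
Applying y(0) = 5: C = 5 - 5/7 = 30/7
Particular solution: y = 5/7 + (30/7)e^(-7x)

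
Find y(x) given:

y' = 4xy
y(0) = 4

General solution: y = Ce^(2x²)
Applying IC y(0) = 4:
Particular solution: y = 4e^(2x²)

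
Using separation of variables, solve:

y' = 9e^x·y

Separating variables and integrating:
ln|y| = 9e^x + C

General solution: y = Ce^(9e^x)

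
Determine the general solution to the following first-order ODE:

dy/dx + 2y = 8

Using integrating factor method:

General solution: y = 4 + Ce^(-2x)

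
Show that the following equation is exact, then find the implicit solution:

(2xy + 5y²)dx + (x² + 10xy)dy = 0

Verify exactness: ∂M/∂y = ∂N/∂x ✓
Find F(x,y) such that ∂F/∂x = M, ∂F/∂y = N
Solution: x²y + 5xy² = C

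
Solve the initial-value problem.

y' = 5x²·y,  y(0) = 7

General solution: y = Ce^(5x³/3)
Applying IC y(0) = 7:
Particular solution: y = 7e^(5x³/3)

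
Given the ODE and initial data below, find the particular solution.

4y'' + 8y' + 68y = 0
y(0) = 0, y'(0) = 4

General solution: y = e^(-x)(C₁cos(4x) + C₂sin(4x))
Complex roots r = -1 ± 4i
Applying ICs: C₁ = 0, C₂ = 1
Particular solution: y = e^(-x)(sin(4x))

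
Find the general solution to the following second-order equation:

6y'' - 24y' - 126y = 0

Characteristic equation: 6r² - 24r - 126 = 0
Divide by 6: r² - 4r - 21 = 0
Roots: r = 7, -3 (distinct real)
General solution: y = C₁e^(7x) + C₂e^(-3x)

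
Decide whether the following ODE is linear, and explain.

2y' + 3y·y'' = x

Nonlinear (y·y'' term)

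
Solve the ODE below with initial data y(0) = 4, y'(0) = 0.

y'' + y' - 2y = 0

General solution: y = C₁e^x + C₂e^(-2x)
Applying ICs: C₁ = 8/3, C₂ = 4/3
Particular solution: y = (8/3)e^x + (4/3)e^(-2x)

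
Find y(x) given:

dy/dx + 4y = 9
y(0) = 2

General solution: y = 9/4 + Ce^(-4x)
Applying y(0) = 2: C = 2 - 9/4 = -1/4
Particular solution: y = 9/4 - (1/4)e^(-4x)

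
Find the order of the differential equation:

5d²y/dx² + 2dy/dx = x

The order is 2 (highest derivative is of order 2).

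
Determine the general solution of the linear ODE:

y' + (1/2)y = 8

Using integrating factor method:

General solution: y = 16 + Ce^(-x/2)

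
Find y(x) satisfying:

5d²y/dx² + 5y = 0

Characteristic equation: 5r² + 5 = 0
Divide by 5: r² + 1 = 0
Roots: r = ±i (complex conjugates)
General solution: y = C₁cos(x) + C₂sin(x)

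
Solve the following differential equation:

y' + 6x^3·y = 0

Using integrating factor method:

General solution: y = Ce^(-3x^4/2)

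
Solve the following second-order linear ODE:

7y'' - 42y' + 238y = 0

Characteristic equation: 7r² - 42r + 238 = 0
Divide by 7: r² - 6r + 34 = 0
Roots: r = 3 ± 5i (complex conjugates)
General solution: y = e^(3x)(C₁cos(5x) + C₂sin(5x))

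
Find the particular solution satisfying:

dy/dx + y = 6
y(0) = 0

General solution: y = 6 + Ce^(-x)
Applying y(0) = 0: C = 0 - 6 = -6
Particular solution: y = 6 - 6e^(-x)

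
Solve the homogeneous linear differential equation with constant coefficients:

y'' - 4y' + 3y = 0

Characteristic equation: r² - 4r + 3 = 0
Roots: r = 1, 3 (distinct real)
General solution: y = C₁e^x + C₂e^(3x)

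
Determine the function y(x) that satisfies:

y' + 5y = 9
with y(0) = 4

General solution: y = 9/5 + Ce^(-5x)
Applying y(0) = 4: C = 4 - 9/5 = 11/5
Particular solution: y = 9/5 + (11/5)e^(-5x)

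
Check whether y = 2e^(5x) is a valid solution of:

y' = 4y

Verification:
y = 2e^(5x)
y' = 10e^(5x)
But 4y = 8e^(5x)
y' ≠ 4y — the derivative does not match

No, it is not a solution.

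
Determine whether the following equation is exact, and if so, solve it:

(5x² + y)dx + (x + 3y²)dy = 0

Verify exactness: ∂M/∂y = ∂N/∂x ✓
Find F(x,y) such that ∂F/∂x = M, ∂F/∂y = N
Solution: 5x³/3 + xy + y³ = C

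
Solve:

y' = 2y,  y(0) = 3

General solution: y = Ce^(2x)
Applying IC y(0) = 3:
Particular solution: y = 3e^(2x)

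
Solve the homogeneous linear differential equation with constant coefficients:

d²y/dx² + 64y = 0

Characteristic equation: r² + 64 = 0
Roots: r = ±8i (complex conjugates)
General solution: y = C₁cos(8x) + C₂sin(8x)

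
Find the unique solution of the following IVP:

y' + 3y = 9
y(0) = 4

General solution: y = 3 + Ce^(-3x)
Applying y(0) = 4: C = 4 - 3 = 1
Particular solution: y = 3 + e^(-3x)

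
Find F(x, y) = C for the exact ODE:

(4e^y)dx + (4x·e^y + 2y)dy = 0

Verify exactness: ∂M/∂y = ∂N/∂x ✓
Find F(x,y) such that ∂F/∂x = M, ∂F/∂y = N
Solution: 4x·e^y + y² = C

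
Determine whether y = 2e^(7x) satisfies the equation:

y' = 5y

Verification:
y = 2e^(7x)
y' = 14e^(7x)
But 5y = 10e^(7x)
y' ≠ 5y — the derivative does not match

No, it is not a solution.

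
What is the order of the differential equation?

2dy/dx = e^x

The order is 1 (highest derivative is of order 1).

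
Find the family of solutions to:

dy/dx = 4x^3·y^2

Separating variables and integrating:
-1/y = x^4 + C

General solution: y^-1 = -x^4 + C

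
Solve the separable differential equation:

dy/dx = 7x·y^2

Separating variables and integrating:
-1/y = 7x^2/2 + C

General solution: y^-1 = (-7/2)x^2 + C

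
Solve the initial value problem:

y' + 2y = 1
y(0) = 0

General solution: y = 1/2 + Ce^(-2x)
Applying y(0) = 0: C = 0 - 1/2 = -1/2
Particular solution: y = 1/2 - (1/2)e^(-2x)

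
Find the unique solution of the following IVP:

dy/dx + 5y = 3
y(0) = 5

General solution: y = 3/5 + Ce^(-5x)
Applying y(0) = 5: C = 5 - 3/5 = 22/5
Particular solution: y = 3/5 + (22/5)e^(-5x)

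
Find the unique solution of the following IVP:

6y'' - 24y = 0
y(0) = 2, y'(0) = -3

General solution: y = C₁e^(2x) + C₂e^(-2x)
Applying ICs: C₁ = 1/4, C₂ = 7/4
Particular solution: y = (1/4)e^(2x) + (7/4)e^(-2x)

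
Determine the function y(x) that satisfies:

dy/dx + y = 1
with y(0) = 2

General solution: y = 1 + Ce^(-x)
Applying y(0) = 2: C = 2 - 1 = 1
Particular solution: y = 1 + e^(-x)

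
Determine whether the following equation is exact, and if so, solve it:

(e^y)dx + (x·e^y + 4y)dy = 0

Verify exactness: ∂M/∂y = ∂N/∂x ✓
Find F(x,y) such that ∂F/∂x = M, ∂F/∂y = N
Solution: x·e^y + 2y² = C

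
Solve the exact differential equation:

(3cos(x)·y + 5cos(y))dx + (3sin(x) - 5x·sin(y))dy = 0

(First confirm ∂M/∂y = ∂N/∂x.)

Verify exactness: ∂M/∂y = ∂N/∂x ✓
Find F(x,y) such that ∂F/∂x = M, ∂F/∂y = N
Solution: 3sin(x)·y + 5x·cos(y) = C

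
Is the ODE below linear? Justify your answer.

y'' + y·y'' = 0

No. Nonlinear (y·y'' term)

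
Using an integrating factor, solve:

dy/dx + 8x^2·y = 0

Using integrating factor method:

General solution: y = Ce^(-8x^3/3)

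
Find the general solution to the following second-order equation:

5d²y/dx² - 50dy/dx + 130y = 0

Characteristic equation: 5r² - 50r + 130 = 0
Divide by 5: r² - 10r + 26 = 0
Roots: r = 5 ± i (complex conjugates)
General solution: y = e^(5x)(C₁cos(x) + C₂sin(x))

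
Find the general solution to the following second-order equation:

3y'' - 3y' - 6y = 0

Characteristic equation: 3r² - 3r - 6 = 0
Divide by 3: r² - r - 2 = 0
Roots: r = 2, -1 (distinct real)
General solution: y = C₁e^(2x) + C₂e^(-x)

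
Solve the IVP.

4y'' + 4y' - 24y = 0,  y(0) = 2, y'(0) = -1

General solution: y = C₁e^(2x) + C₂e^(-3x)
Applying ICs: C₁ = 1, C₂ = 1
Particular solution: y = e^(2x) + e^(-3x)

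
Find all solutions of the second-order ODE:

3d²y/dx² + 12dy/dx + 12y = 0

Characteristic equation: 3r² + 12r + 12 = 0
Divide by 3: r² + 4r + 4 = 0
Factored: (r + 2)² = 0
Repeated root: r = -2
General solution: y = (C₁ + C₂x)e^(-2x)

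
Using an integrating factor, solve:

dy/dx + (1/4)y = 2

Using integrating factor method:

General solution: y = 8 + Ce^(-x/4)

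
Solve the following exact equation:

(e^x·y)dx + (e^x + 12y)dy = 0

Verify exactness: ∂M/∂y = ∂N/∂x ✓
Find F(x,y) such that ∂F/∂x = M, ∂F/∂y = N
Solution: e^x·y + 6y² = C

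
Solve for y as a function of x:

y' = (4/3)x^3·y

Separating variables and integrating:
ln|y| = x^4/3 + C

General solution: y = Ce^(x^4/3)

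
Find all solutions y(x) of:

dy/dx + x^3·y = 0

Using integrating factor method:

General solution: y = Ce^(-x^4/4)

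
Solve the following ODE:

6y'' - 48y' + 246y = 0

Characteristic equation: 6r² - 48r + 246 = 0
Divide by 6: r² - 8r + 41 = 0
Roots: r = 4 ± 5i (complex conjugates)
General solution: y = e^(4x)(C₁cos(5x) + C₂sin(5x))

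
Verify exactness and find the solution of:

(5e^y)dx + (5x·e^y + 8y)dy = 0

Verify exactness: ∂M/∂y = ∂N/∂x ✓
Find F(x,y) such that ∂F/∂x = M, ∂F/∂y = N
Solution: 5x·e^y + 4y² = C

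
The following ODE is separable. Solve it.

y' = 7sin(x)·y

Separating variables and integrating:
ln|y| = -7cos(x) + C

General solution: y = Ce^(-7cos(x))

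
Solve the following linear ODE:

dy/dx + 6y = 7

Using integrating factor method:

General solution: y = 7/6 + Ce^(-6x)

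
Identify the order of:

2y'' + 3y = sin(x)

The order is 2 (highest derivative is of order 2).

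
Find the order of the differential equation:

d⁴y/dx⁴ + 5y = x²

The order is 4 (highest derivative is of order 4).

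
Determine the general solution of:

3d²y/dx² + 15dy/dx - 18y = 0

Characteristic equation: 3r² + 15r - 18 = 0
Divide by 3: r² + 5r - 6 = 0
Roots: r = 1, -6 (distinct real)
General solution: y = C₁e^x + C₂e^(-6x)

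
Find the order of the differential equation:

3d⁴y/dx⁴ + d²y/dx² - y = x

The order is 4 (highest derivative is of order 4).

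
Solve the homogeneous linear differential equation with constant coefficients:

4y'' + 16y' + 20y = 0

Characteristic equation: 4r² + 16r + 20 = 0
Divide by 4: r² + 4r + 5 = 0
Roots: r = -2 ± i (complex conjugates)
General solution: y = e^(-2x)(C₁cos(x) + C₂sin(x))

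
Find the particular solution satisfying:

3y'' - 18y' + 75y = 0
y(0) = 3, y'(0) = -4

General solution: y = e^(3x)(C₁cos(4x) + C₂sin(4x))
Complex roots r = 3 ± 4i
Applying ICs: C₁ = 3, C₂ = -13/4
Particular solution: y = e^(3x)(3cos(4x) - (13/4)sin(4x))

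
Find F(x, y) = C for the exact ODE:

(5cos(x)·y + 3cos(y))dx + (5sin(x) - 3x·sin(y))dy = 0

Verify exactness: ∂M/∂y = ∂N/∂x ✓
Find F(x,y) such that ∂F/∂x = M, ∂F/∂y = N
Solution: 5sin(x)·y + 3x·cos(y) = C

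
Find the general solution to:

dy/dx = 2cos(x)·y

Separating variables and integrating:
ln|y| = 2sin(x) + C

General solution: y = Ce^(2sin(x))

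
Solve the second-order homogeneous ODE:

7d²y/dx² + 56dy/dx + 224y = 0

Characteristic equation: 7r² + 56r + 224 = 0
Divide by 7: r² + 8r + 32 = 0
Roots: r = -4 ± 4i (complex conjugates)
General solution: y = e^(-4x)(C₁cos(4x) + C₂sin(4x))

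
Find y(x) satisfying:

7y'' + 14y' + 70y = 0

Characteristic equation: 7r² + 14r + 70 = 0
Divide by 7: r² + 2r + 10 = 0
Roots: r = -1 ± 3i (complex conjugates)
General solution: y = e^(-x)(C₁cos(3x) + C₂sin(3x))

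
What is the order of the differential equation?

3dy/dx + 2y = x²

The order is 1 (highest derivative is of order 1).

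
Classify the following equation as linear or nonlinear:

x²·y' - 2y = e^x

Linear (y and its derivatives appear to the first power only, no products of y terms)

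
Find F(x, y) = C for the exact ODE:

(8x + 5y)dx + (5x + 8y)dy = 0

Verify exactness: ∂M/∂y = ∂N/∂x ✓
Find F(x,y) such that ∂F/∂x = M, ∂F/∂y = N
Solution: 4x² + 5xy + 4y² = C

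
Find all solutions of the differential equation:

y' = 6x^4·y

Separating variables and integrating:
ln|y| = 6x^5/5 + C

General solution: y = Ce^(6x^5/5)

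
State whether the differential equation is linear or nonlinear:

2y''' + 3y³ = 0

Nonlinear (y³ term)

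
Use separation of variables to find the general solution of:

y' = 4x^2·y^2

Separating variables and integrating:
-1/y = 4x^3/3 + C

General solution: y^-1 = (-4/3)x^3 + C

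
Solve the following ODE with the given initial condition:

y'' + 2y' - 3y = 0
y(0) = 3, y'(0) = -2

General solution: y = C₁e^x + C₂e^(-3x)
Applying ICs: C₁ = 7/4, C₂ = 5/4
Particular solution: y = (7/4)e^x + (5/4)e^(-3x)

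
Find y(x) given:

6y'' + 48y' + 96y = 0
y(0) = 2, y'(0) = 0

General solution: y = (C₁ + C₂x)e^(-4x)
Repeated root r = -4
Applying ICs: C₁ = 2, C₂ = 8
Particular solution: y = (2 + 8x)e^(-4x)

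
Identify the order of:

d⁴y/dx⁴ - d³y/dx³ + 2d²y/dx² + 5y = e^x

The order is 4 (highest derivative is of order 4).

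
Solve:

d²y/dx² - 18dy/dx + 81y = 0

Characteristic equation: r² - 18r + 81 = 0
Factored: (r - 9)² = 0
Repeated root: r = 9
General solution: y = (C₁ + C₂x)e^(9x)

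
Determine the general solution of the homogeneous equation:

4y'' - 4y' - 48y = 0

Characteristic equation: 4r² - 4r - 48 = 0
Divide by 4: r² - r - 12 = 0
Roots: r = 4, -3 (distinct real)
General solution: y = C₁e^(4x) + C₂e^(-3x)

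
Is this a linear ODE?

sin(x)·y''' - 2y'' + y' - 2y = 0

Yes. Linear (y and its derivatives appear to the first power only, no products of y terms)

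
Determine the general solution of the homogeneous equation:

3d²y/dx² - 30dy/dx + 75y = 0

Characteristic equation: 3r² - 30r + 75 = 0
Divide by 3: r² - 10r + 25 = 0
Factored: (r - 5)² = 0
Repeated root: r = 5
General solution: y = (C₁ + C₂x)e^(5x)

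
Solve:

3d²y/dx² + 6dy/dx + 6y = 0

Characteristic equation: 3r² + 6r + 6 = 0
Divide by 3: r² + 2r + 2 = 0
Roots: r = -1 ± i (complex conjugates)
General solution: y = e^(-x)(C₁cos(x) + C₂sin(x))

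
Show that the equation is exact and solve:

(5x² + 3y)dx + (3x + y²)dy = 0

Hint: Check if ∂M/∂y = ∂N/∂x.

Verify exactness: ∂M/∂y = ∂N/∂x ✓
Find F(x,y) such that ∂F/∂x = M, ∂F/∂y = N
Solution: 5x³/3 + 3xy + y³/3 = C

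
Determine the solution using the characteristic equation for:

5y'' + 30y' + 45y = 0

Characteristic equation: 5r² + 30r + 45 = 0
Divide by 5: r² + 6r + 9 = 0
Factored: (r + 3)² = 0
Repeated root: r = -3
General solution: y = (C₁ + C₂x)e^(-3x)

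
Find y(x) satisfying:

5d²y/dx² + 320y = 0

Characteristic equation: 5r² + 320 = 0
Divide by 5: r² + 64 = 0
Roots: r = ±8i (complex conjugates)
General solution: y = C₁cos(8x) + C₂sin(8x)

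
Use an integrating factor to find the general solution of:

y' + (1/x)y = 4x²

Using integrating factor method:

General solution: y = x^3 + C/x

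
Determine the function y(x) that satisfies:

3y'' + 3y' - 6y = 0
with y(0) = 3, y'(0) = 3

General solution: y = C₁e^x + C₂e^(-2x)
Applying ICs: C₁ = 3, C₂ = 0
Particular solution: y = 3e^x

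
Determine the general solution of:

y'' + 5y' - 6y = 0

Characteristic equation: r² + 5r - 6 = 0
Roots: r = 1, -6 (distinct real)
General solution: y = C₁e^x + C₂e^(-6x)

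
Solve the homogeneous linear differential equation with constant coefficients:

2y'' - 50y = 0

Characteristic equation: 2r² - 50 = 0
Divide by 2: r² - 25 = 0
Roots: r = 5, -5 (distinct real)
General solution: y = C₁e^(5x) + C₂e^(-5x)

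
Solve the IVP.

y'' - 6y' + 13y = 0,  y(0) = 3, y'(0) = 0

General solution: y = e^(3x)(C₁cos(2x) + C₂sin(2x))
Complex roots r = 3 ± 2i
Applying ICs: C₁ = 3, C₂ = -9/2
Particular solution: y = e^(3x)(3cos(2x) - (9/2)sin(2x))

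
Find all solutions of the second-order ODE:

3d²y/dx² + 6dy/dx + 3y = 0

Characteristic equation: 3r² + 6r + 3 = 0
Divide by 3: r² + 2r + 1 = 0
Factored: (r + 1)² = 0
Repeated root: r = -1
General solution: y = (C₁ + C₂x)e^(-x)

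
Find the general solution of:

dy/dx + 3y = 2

Using integrating factor method:

General solution: y = 2/3 + Ce^(-3x)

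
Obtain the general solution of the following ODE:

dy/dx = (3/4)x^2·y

Separating variables and integrating:
ln|y| = x^3/4 + C

General solution: y = Ce^(x^3/4)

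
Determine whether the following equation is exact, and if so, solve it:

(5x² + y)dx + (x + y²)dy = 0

Verify exactness: ∂M/∂y = ∂N/∂x ✓
Find F(x,y) such that ∂F/∂x = M, ∂F/∂y = N
Solution: 5x³/3 + xy + y³/3 = C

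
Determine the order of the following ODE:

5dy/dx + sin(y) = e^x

The order is 1 (highest derivative is of order 1).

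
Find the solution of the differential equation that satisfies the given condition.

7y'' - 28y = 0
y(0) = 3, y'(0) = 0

General solution: y = C₁e^(2x) + C₂e^(-2x)
Applying ICs: C₁ = 3/2, C₂ = 3/2
Particular solution: y = (3/2)e^(2x) + (3/2)e^(-2x)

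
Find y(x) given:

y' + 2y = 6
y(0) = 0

General solution: y = 3 + Ce^(-2x)
Applying y(0) = 0: C = 0 - 3 = -3
Particular solution: y = 3 - 3e^(-2x)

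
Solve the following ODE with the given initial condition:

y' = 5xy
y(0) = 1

General solution: y = Ce^(5x²/2)
Applying IC y(0) = 1:
Particular solution: y = e^(5x²/2)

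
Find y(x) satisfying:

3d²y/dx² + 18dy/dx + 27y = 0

Characteristic equation: 3r² + 18r + 27 = 0
Divide by 3: r² + 6r + 9 = 0
Factored: (r + 3)² = 0
Repeated root: r = -3
General solution: y = (C₁ + C₂x)e^(-3x)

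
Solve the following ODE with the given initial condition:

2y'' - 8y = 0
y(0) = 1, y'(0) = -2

General solution: y = C₁e^(2x) + C₂e^(-2x)
Applying ICs: C₁ = 0, C₂ = 1
Particular solution: y = e^(-2x)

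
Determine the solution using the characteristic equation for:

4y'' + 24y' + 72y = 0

Characteristic equation: 4r² + 24r + 72 = 0
Divide by 4: r² + 6r + 18 = 0
Roots: r = -3 ± 3i (complex conjugates)
General solution: y = e^(-3x)(C₁cos(3x) + C₂sin(3x))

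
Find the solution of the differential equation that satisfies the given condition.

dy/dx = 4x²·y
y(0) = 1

General solution: y = Ce^(4x³/3)
Applying IC y(0) = 1:
Particular solution: y = e^(4x³/3)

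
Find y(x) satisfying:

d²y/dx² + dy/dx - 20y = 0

Characteristic equation: r² + r - 20 = 0
Roots: r = 4, -5 (distinct real)
General solution: y = C₁e^(4x) + C₂e^(-5x)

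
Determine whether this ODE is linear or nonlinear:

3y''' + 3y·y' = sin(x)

Nonlinear (product y·y')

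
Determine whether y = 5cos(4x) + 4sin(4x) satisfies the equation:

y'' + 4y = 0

Verification:
y'' = -80cos(4x) - 64sin(4x)
y'' + 4y ≠ 0 (frequency mismatch: got 16 instead of 4)

No, it is not a solution.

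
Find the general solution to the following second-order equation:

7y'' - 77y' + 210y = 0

Characteristic equation: 7r² - 77r + 210 = 0
Divide by 7: r² - 11r + 30 = 0
Roots: r = 5, 6 (distinct real)
General solution: y = C₁e^(5x) + C₂e^(6x)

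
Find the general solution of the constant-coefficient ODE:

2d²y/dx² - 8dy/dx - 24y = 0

Characteristic equation: 2r² - 8r - 24 = 0
Divide by 2: r² - 4r - 12 = 0
Roots: r = 6, -2 (distinct real)
General solution: y = C₁e^(6x) + C₂e^(-2x)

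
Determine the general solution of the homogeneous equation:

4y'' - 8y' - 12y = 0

Characteristic equation: 4r² - 8r - 12 = 0
Divide by 4: r² - 2r - 3 = 0
Roots: r = 3, -1 (distinct real)
General solution: y = C₁e^(3x) + C₂e^(-x)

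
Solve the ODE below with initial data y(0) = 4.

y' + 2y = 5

General solution: y = 5/2 + Ce^(-2x)
Applying y(0) = 4: C = 4 - 5/2 = 3/2
Particular solution: y = 5/2 + (3/2)e^(-2x)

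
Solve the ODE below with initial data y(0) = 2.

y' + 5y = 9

General solution: y = 9/5 + Ce^(-5x)
Applying y(0) = 2: C = 2 - 9/5 = 1/5
Particular solution: y = 9/5 + (1/5)e^(-5x)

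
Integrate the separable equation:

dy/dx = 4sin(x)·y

Separating variables and integrating:
ln|y| = -4cos(x) + C

General solution: y = Ce^(-4cos(x))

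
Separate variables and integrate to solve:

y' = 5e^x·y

Separating variables and integrating:
ln|y| = 5e^x + C

General solution: y = Ce^(5e^x)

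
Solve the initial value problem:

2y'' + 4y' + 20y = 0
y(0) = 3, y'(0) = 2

General solution: y = e^(-x)(C₁cos(3x) + C₂sin(3x))
Complex roots r = -1 ± 3i
Applying ICs: C₁ = 3, C₂ = 5/3
Particular solution: y = e^(-x)(3cos(3x) + (5/3)sin(3x))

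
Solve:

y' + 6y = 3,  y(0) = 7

General solution: y = 1/2 + Ce^(-6x)
Applying y(0) = 7: C = 7 - 1/2 = 13/2
Particular solution: y = 1/2 + (13/2)e^(-6x)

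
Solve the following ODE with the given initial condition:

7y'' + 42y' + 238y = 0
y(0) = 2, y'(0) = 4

General solution: y = e^(-3x)(C₁cos(5x) + C₂sin(5x))
Complex roots r = -3 ± 5i
Applying ICs: C₁ = 2, C₂ = 2
Particular solution: y = e^(-3x)(2cos(5x) + 2sin(5x))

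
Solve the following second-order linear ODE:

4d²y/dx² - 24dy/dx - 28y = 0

Characteristic equation: 4r² - 24r - 28 = 0
Divide by 4: r² - 6r - 7 = 0
Roots: r = 7, -1 (distinct real)
General solution: y = C₁e^(7x) + C₂e^(-x)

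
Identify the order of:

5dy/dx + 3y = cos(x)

The order is 1 (highest derivative is of order 1).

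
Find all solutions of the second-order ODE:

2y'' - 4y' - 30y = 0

Characteristic equation: 2r² - 4r - 30 = 0
Divide by 2: r² - 2r - 15 = 0
Roots: r = 5, -3 (distinct real)
General solution: y = C₁e^(5x) + C₂e^(-3x)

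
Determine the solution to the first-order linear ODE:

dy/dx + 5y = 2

Using integrating factor method:

General solution: y = 2/5 + Ce^(-5x)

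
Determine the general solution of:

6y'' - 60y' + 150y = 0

Characteristic equation: 6r² - 60r + 150 = 0
Divide by 6: r² - 10r + 25 = 0
Factored: (r - 5)² = 0
Repeated root: r = 5
General solution: y = (C₁ + C₂x)e^(5x)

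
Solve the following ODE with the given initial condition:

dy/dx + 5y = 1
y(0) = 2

General solution: y = 1/5 + Ce^(-5x)
Applying y(0) = 2: C = 2 - 1/5 = 9/5
Particular solution: y = 1/5 + (9/5)e^(-5x)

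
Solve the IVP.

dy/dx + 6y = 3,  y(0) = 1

General solution: y = 1/2 + Ce^(-6x)
Applying y(0) = 1: C = 1 - 1/2 = 1/2
Particular solution: y = 1/2 + (1/2)e^(-6x)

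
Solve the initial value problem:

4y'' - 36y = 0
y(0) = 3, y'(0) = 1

General solution: y = C₁e^(3x) + C₂e^(-3x)
Applying ICs: C₁ = 5/3, C₂ = 4/3
Particular solution: y = (5/3)e^(3x) + (4/3)e^(-3x)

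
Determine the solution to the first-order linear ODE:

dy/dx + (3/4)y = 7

Using integrating factor method:

General solution: y = 28/3 + Ce^(-3x/4)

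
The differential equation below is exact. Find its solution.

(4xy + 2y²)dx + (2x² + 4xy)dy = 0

Verify exactness: ∂M/∂y = ∂N/∂x ✓
Find F(x,y) such that ∂F/∂x = M, ∂F/∂y = N
Solution: 2x²y + 2xy² = C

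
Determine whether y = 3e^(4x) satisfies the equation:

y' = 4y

Verification:
y = 3e^(4x)
y' = 12e^(4x)
4y = 12e^(4x)
y' = 4y ✓

Yes, it is a solution.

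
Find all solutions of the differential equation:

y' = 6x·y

Separating variables and integrating:
ln|y| = 3x^2 + C

General solution: y = Ce^(3x^2)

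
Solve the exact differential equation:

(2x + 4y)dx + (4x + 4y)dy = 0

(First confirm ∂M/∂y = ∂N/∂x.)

Verify exactness: ∂M/∂y = ∂N/∂x ✓
Find F(x,y) such that ∂F/∂x = M, ∂F/∂y = N
Solution: x² + 4xy + 2y² = C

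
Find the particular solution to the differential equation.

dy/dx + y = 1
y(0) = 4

General solution: y = 1 + Ce^(-x)
Applying y(0) = 4: C = 4 - 1 = 3
Particular solution: y = 1 + 3e^(-x)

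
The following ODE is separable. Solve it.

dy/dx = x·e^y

Separating variables and integrating:
-e^(-y) = x²/2 + C

General solution: y = -ln(C - x²/2)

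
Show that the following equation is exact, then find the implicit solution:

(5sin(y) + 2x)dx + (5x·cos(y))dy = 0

Verify exactness: ∂M/∂y = ∂N/∂x ✓
Find F(x,y) such that ∂F/∂x = M, ∂F/∂y = N
Solution: 5x·sin(y) + x² = C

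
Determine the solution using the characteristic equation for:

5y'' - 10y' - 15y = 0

Characteristic equation: 5r² - 10r - 15 = 0
Divide by 5: r² - 2r - 3 = 0
Roots: r = 3, -1 (distinct real)
General solution: y = C₁e^(3x) + C₂e^(-x)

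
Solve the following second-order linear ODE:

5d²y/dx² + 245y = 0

Characteristic equation: 5r² + 245 = 0
Divide by 5: r² + 49 = 0
Roots: r = ±7i (complex conjugates)
General solution: y = C₁cos(7x) + C₂sin(7x)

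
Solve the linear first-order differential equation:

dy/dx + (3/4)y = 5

Using integrating factor method:

General solution: y = 20/3 + Ce^(-3x/4)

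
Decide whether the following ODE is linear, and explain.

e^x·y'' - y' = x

Linear (y and its derivatives appear to the first power only, no products of y terms)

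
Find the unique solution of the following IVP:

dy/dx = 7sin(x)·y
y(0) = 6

General solution: y = Ce^(-7cos(x))
Applying IC y(0) = 6:
Particular solution: y = 6e^(7(1-cos(x)))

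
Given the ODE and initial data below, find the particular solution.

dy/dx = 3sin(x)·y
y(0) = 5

General solution: y = Ce^(-3cos(x))
Applying IC y(0) = 5:
Particular solution: y = 5e^(3(1-cos(x)))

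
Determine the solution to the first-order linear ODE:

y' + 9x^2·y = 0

Using integrating factor method:

General solution: y = Ce^(-3x^3)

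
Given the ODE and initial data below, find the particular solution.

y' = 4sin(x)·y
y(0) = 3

General solution: y = Ce^(-4cos(x))
Applying IC y(0) = 3:
Particular solution: y = 3e^(4(1-cos(x)))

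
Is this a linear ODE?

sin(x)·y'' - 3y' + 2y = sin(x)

Yes. Linear (y and its derivatives appear to the first power only, no products of y terms)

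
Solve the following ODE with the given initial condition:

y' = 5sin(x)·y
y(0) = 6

General solution: y = Ce^(-5cos(x))
Applying IC y(0) = 6:
Particular solution: y = 6e^(5(1-cos(x)))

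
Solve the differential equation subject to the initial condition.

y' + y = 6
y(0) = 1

General solution: y = 6 + Ce^(-x)
Applying y(0) = 1: C = 1 - 6 = -5
Particular solution: y = 6 - 5e^(-x)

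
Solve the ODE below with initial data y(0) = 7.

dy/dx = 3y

General solution: y = Ce^(3x)
Applying IC y(0) = 7:
Particular solution: y = 7e^(3x)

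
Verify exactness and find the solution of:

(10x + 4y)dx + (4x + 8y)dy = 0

Verify exactness: ∂M/∂y = ∂N/∂x ✓
Find F(x,y) such that ∂F/∂x = M, ∂F/∂y = N
Solution: 5x² + 4xy + 4y² = C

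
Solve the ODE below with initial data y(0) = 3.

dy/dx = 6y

General solution: y = Ce^(6x)
Applying IC y(0) = 3:
Particular solution: y = 3e^(6x)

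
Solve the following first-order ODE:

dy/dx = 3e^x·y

Separating variables and integrating:
ln|y| = 3e^x + C

General solution: y = Ce^(3e^x)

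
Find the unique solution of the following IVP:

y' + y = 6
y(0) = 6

General solution: y = 6 + Ce^(-x)
Applying y(0) = 6: C = 6 - 6 = 0
Particular solution: y = 6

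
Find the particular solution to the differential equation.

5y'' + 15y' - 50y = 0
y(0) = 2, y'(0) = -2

General solution: y = C₁e^(2x) + C₂e^(-5x)
Applying ICs: C₁ = 8/7, C₂ = 6/7
Particular solution: y = (8/7)e^(2x) + (6/7)e^(-5x)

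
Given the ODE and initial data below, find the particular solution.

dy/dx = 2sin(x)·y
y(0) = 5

General solution: y = Ce^(-2cos(x))
Applying IC y(0) = 5:
Particular solution: y = 5e^(2(1-cos(x)))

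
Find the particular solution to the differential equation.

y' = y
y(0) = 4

General solution: y = Ce^x
Applying IC y(0) = 4:
Particular solution: y = 4e^x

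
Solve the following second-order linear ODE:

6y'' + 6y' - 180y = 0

Characteristic equation: 6r² + 6r - 180 = 0
Divide by 6: r² + r - 30 = 0
Roots: r = 5, -6 (distinct real)
General solution: y = C₁e^(5x) + C₂e^(-6x)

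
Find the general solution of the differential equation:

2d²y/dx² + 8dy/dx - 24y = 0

Characteristic equation: 2r² + 8r - 24 = 0
Divide by 2: r² + 4r - 12 = 0
Roots: r = 2, -6 (distinct real)
General solution: y = C₁e^(2x) + C₂e^(-6x)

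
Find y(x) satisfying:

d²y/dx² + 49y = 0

Characteristic equation: r² + 49 = 0
Roots: r = ±7i (complex conjugates)
General solution: y = C₁cos(7x) + C₂sin(7x)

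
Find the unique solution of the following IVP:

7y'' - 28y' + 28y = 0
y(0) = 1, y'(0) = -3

General solution: y = (C₁ + C₂x)e^(2x)
Repeated root r = 2
Applying ICs: C₁ = 1, C₂ = -5
Particular solution: y = (1 - 5x)e^(2x)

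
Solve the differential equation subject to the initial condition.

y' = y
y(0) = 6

General solution: y = Ce^x
Applying IC y(0) = 6:
Particular solution: y = 6e^x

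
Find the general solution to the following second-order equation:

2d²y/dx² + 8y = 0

Characteristic equation: 2r² + 8 = 0
Divide by 2: r² + 4 = 0
Roots: r = ±2i (complex conjugates)
General solution: y = C₁cos(2x) + C₂sin(2x)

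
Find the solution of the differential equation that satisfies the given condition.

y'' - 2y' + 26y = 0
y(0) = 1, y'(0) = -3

General solution: y = e^x(C₁cos(5x) + C₂sin(5x))
Complex roots r = 1 ± 5i
Applying ICs: C₁ = 1, C₂ = -4/5
Particular solution: y = e^x(cos(5x) - (4/5)sin(5x))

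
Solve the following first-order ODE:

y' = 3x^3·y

Separating variables and integrating:
ln|y| = 3x^4/4 + C

General solution: y = Ce^(3x^4/4)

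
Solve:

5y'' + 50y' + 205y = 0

Characteristic equation: 5r² + 50r + 205 = 0
Divide by 5: r² + 10r + 41 = 0
Roots: r = -5 ± 4i (complex conjugates)
General solution: y = e^(-5x)(C₁cos(4x) + C₂sin(4x))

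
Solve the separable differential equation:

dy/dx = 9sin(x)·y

Separating variables and integrating:
ln|y| = -9cos(x) + C

General solution: y = Ce^(-9cos(x))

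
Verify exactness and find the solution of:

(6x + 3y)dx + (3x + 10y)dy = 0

Verify exactness: ∂M/∂y = ∂N/∂x ✓
Find F(x,y) such that ∂F/∂x = M, ∂F/∂y = N
Solution: 3x² + 3xy + 5y² = C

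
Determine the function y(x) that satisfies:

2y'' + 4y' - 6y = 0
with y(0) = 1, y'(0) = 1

General solution: y = C₁e^x + C₂e^(-3x)
Applying ICs: C₁ = 1, C₂ = 0
Particular solution: y = e^x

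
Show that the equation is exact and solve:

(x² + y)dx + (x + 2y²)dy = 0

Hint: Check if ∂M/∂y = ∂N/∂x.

Verify exactness: ∂M/∂y = ∂N/∂x ✓
Find F(x,y) such that ∂F/∂x = M, ∂F/∂y = N
Solution: x³/3 + xy + 2y³/3 = C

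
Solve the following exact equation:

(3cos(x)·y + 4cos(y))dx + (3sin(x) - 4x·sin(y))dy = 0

Verify exactness: ∂M/∂y = ∂N/∂x ✓
Find F(x,y) such that ∂F/∂x = M, ∂F/∂y = N
Solution: 3sin(x)·y + 4x·cos(y) = C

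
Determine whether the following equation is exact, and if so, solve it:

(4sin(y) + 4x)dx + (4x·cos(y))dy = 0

Verify exactness: ∂M/∂y = ∂N/∂x ✓
Find F(x,y) such that ∂F/∂x = M, ∂F/∂y = N
Solution: 4x·sin(y) + 2x² = C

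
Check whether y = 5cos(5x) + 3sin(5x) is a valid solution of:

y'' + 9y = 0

Verification:
y'' = -125cos(5x) - 75sin(5x)
y'' + 9y ≠ 0 (frequency mismatch: got 25 instead of 9)

No, it is not a solution.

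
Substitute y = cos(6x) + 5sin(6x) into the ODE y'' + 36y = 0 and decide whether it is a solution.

Verification:
y'' = -36cos(6x) - 180sin(6x)
y'' + 36y = 0 ✓

Yes, it is a solution.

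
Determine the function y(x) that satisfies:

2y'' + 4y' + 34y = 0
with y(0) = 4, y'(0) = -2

General solution: y = e^(-x)(C₁cos(4x) + C₂sin(4x))
Complex roots r = -1 ± 4i
Applying ICs: C₁ = 4, C₂ = 1/2
Particular solution: y = e^(-x)(4cos(4x) + (1/2)sin(4x))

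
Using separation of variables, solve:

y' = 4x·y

Separating variables and integrating:
ln|y| = 2x^2 + C

General solution: y = Ce^(2x^2)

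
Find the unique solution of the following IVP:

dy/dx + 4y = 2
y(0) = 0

General solution: y = 1/2 + Ce^(-4x)
Applying y(0) = 0: C = 0 - 1/2 = -1/2
Particular solution: y = 1/2 - (1/2)e^(-4x)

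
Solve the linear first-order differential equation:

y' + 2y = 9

Using integrating factor method:

General solution: y = 9/2 + Ce^(-2x)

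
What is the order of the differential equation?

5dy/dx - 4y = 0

The order is 1 (highest derivative is of order 1).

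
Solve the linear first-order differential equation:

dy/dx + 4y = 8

Using integrating factor method:

General solution: y = 2 + Ce^(-4x)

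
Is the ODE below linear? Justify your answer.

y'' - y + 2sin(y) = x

No. Nonlinear (sin(y) is nonlinear in y)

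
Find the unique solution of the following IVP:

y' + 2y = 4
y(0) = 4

General solution: y = 2 + Ce^(-2x)
Applying y(0) = 4: C = 4 - 2 = 2
Particular solution: y = 2 + 2e^(-2x)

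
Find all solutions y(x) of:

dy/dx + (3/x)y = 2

Using integrating factor method:

General solution: y = (1/2)x + Cx^(-3)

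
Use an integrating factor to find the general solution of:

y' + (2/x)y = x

Using integrating factor method:

General solution: y = (1/4)x^2 + Cx^(-2)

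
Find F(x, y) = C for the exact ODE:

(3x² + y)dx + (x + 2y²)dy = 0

Verify exactness: ∂M/∂y = ∂N/∂x ✓
Find F(x,y) such that ∂F/∂x = M, ∂F/∂y = N
Solution: x³ + xy + 2y³/3 = C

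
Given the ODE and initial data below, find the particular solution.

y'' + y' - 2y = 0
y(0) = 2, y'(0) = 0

General solution: y = C₁e^x + C₂e^(-2x)
Applying ICs: C₁ = 4/3, C₂ = 2/3
Particular solution: y = (4/3)e^x + (2/3)e^(-2x)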